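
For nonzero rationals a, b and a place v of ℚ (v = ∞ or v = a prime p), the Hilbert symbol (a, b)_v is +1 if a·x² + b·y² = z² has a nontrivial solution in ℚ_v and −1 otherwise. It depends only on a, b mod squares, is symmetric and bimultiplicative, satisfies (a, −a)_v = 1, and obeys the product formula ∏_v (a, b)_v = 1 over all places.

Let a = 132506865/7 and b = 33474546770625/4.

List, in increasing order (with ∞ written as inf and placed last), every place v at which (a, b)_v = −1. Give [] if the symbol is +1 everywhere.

Mod squares: a ≡ 46655, b ≡ 1457. Check v ∈ {∞, 2, 3, 5, 7, 31, 43, 47}.
v=∞: 46655 > 0 and 1457 > 0  ⇒  (a,b)_∞ = +1.
v=7: a=7^-1·(≡1), b=7^0·(≡4) mod 7; (1|7)=+1, (4|7)=+1; (−1)^{-1·0·3}·(+1)^0·(+1)^-1 = +1.
v=3: a=3^2·(≡2), b=3^2·(≡2) mod 3; (2|3)=-1, (2|3)=-1; (−1)^{2·2·1}·(-1)^2·(-1)^2 = +1.
v=47: a=47^2·(≡22), b=47^3·(≡20) mod 47; (22|47)=-1, (20|47)=-1; (−1)^{2·3·23}·(-1)^3·(-1)^2 = -1.
v=43: a=43^1·(≡25), b=43^2·(≡31) mod 43; (25|43)=+1, (31|43)=+1; (−1)^{1·2·21}·(+1)^2·(+1)^1 = +1.
v=2: v_2(a)=0, v_2(b)=-2; units ≡ 7, 1 (mod 8); ε·ε+αω+βω = 1·0+0·0+-2·0 ≡ 0  ⇒  (a,b)_2 = +1.
v=31: a=31^1·(≡6), b=31^1·(≡1) mod 31; (6|31)=-1, (1|31)=+1; (−1)^{1·1·15}·(-1)^1·(+1)^1 = +1.
v=5: a=5^1·(≡4), b=5^4·(≡2) mod 5; (4|5)=+1, (2|5)=-1; (−1)^{1·4·2}·(+1)^4·(-1)^1 = -1.
(46655, 1457 / ℚ) ramifies at {5, 47}: a division algebra.

[5, 47]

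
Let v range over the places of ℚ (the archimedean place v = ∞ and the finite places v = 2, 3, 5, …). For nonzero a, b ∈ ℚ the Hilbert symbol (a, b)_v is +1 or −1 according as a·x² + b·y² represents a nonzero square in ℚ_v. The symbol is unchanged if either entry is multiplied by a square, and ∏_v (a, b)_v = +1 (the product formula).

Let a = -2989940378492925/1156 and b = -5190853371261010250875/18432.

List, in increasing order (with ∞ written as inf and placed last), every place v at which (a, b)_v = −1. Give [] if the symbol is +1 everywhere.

Mod squares: a ≡ -1653, b ≡ -14630. Check v ∈ {∞, 2, 3, 5, 7, 11, 13, 17, 19, 29}.
v=5: a=5^2·(≡3), b=5^3·(≡4) mod 5; (3|5)=-1, (4|5)=+1; (−1)^{2·3·2}·(-1)^3·(+1)^2 = -1.
v=∞: -1653 < 0 and -14630 < 0  ⇒  (a,b)_∞ = -1.
v=7: a=7^0·(≡3), b=7^3·(≡3) mod 7; (3|7)=-1, (3|7)=-1; (−1)^{0·3·3}·(-1)^3·(-1)^0 = -1.
v=19: a=19^3·(≡12), b=19^7·(≡7) mod 19; (12|19)=-1, (7|19)=+1; (−1)^{3·7·9}·(-1)^7·(+1)^3 = +1.
v=11: a=11^4·(≡2), b=11^5·(≡9) mod 11; (2|11)=-1, (9|11)=+1; (−1)^{4·5·5}·(-1)^5·(+1)^4 = -1.
v=29: a=29^1·(≡6), b=29^2·(≡8) mod 29; (6|29)=+1, (8|29)=-1; (−1)^{1·2·14}·(+1)^2·(-1)^1 = -1.
v=3: a=3^5·(≡1), b=3^-2·(≡1) mod 3; (1|3)=+1, (1|3)=+1; (−1)^{5·-2·1}·(+1)^-2·(+1)^5 = +1.
v=17: a=17^-2·(≡15), b=17^0·(≡7) mod 17; (15|17)=+1, (7|17)=-1; (−1)^{-2·0·8}·(+1)^0·(-1)^-2 = +1.
v=13: a=13^2·(≡2), b=13^0·(≡6) mod 13; (2|13)=-1, (6|13)=-1; (−1)^{2·0·6}·(-1)^0·(-1)^2 = +1.
v=2: v_2(a)=-2, v_2(b)=-11; units ≡ 3, 5 (mod 8); ε·ε+αω+βω = 1·0+-2·1+-11·1 ≡ 1  ⇒  (a,b)_2 = -1.
|Ram(-1653, -14630)| = 6, even; anisotropic at {2, 5, 7, 11, 29, ∞}.

[2, 5, 7, 11, 29, inf]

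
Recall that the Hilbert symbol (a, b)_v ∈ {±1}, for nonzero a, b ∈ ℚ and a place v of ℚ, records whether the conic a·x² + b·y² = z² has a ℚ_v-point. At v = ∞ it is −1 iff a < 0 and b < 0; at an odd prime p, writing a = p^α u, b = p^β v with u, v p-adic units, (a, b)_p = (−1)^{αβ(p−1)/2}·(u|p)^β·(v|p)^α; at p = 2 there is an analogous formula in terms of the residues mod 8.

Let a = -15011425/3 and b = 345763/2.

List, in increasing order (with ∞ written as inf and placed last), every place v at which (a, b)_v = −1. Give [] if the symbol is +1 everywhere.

[2, 3, 17, 19]

Mod squares: a ≡ -10659, b ≡ 374. Check v ∈ {∞, 2, 3, 5, 11, 13, 17, 19, 43}.
v=3: a=3^-1·(≡2), b=3^0·(≡2) mod 3; (2|3)=-1, (2|3)=-1; (−1)^{-1·0·1}·(-1)^0·(-1)^-1 = -1.
v=∞: -10659 < 0 and 374 > 0  ⇒  (a,b)_∞ = +1.
v=13: a=13^2·(≡10), b=13^0·(≡1) mod 13; (10|13)=+1, (1|13)=+1; (−1)^{2·0·6}·(+1)^0·(+1)^2 = +1.
v=17: a=17^1·(≡2), b=17^1·(≡12) mod 17; (2|17)=+1, (12|17)=-1; (−1)^{1·1·8}·(+1)^1·(-1)^1 = -1.
v=19: a=19^1·(≡7), b=19^0·(≡10) mod 19; (7|19)=+1, (10|19)=-1; (−1)^{1·0·9}·(+1)^0·(-1)^1 = -1.
v=43: a=43^0·(≡30), b=43^2·(≡29) mod 43; (30|43)=-1, (29|43)=-1; (−1)^{0·2·21}·(-1)^2·(-1)^0 = +1.
v=2: v_2(a)=0, v_2(b)=-1; units ≡ 5, 3 (mod 8); ε·ε+αω+βω = 0·1+0·1+-1·1 ≡ 1  ⇒  (a,b)_2 = -1.
v=11: a=11^1·(≡6), b=11^1·(≡3) mod 11; (6|11)=-1, (3|11)=+1; (−1)^{1·1·5}·(-1)^1·(+1)^1 = +1.
v=5: a=5^2·(≡1), b=5^0·(≡4) mod 5; (1|5)=+1, (4|5)=+1; (−1)^{2·0·2}·(+1)^0·(+1)^2 = +1.
Ram(-10659, 374) = {2, 3, 17, 19}; no ℚ_2-point on the conic.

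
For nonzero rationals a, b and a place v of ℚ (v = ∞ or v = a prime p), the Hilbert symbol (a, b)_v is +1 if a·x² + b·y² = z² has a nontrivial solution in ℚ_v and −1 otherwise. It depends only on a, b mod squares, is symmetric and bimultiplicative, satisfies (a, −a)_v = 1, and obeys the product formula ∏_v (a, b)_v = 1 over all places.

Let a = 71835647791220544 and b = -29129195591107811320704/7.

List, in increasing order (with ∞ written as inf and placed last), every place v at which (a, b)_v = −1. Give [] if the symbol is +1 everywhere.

[2, 3, 11, 19, 29, 37]

Mod squares: a ≡ 383061, b ≡ -254562. Check v ∈ {∞, 2, 3, 7, 11, 17, 19, 23, 29, 37}.
v=7: a=7^3·(≡2), b=7^-1·(≡5) mod 7; (2|7)=+1, (5|7)=-1; (−1)^{3·-1·3}·(+1)^-1·(-1)^3 = +1.
v=2: v_2(a)=6, v_2(b)=7; units ≡ 5, 7 (mod 8); ε·ε+αω+βω = 0·1+6·0+7·1 ≡ 1  ⇒  (a,b)_2 = -1.
v=3: a=3^1·(≡1), b=3^1·(≡1) mod 3; (1|3)=+1, (1|3)=+1; (−1)^{1·1·1}·(+1)^1·(+1)^1 = -1.
v=37: a=37^3·(≡28), b=37^4·(≡6) mod 37; (28|37)=+1, (6|37)=-1; (−1)^{3·4·18}·(+1)^4·(-1)^3 = -1.
v=11: a=11^2·(≡8), b=11^3·(≡10) mod 11; (8|11)=-1, (10|11)=-1; (−1)^{2·3·5}·(-1)^3·(-1)^2 = -1.
v=17: a=17^1·(≡1), b=17^2·(≡2) mod 17; (1|17)=+1, (2|17)=+1; (−1)^{1·2·8}·(+1)^2·(+1)^1 = +1.
v=29: a=29^1·(≡3), b=29^1·(≡28) mod 29; (3|29)=-1, (28|29)=+1; (−1)^{1·1·14}·(-1)^1·(+1)^1 = -1.
v=23: a=23^0·(≡5), b=23^2·(≡18) mod 23; (5|23)=-1, (18|23)=+1; (−1)^{0·2·11}·(-1)^2·(+1)^0 = +1.
v=19: a=19^2·(≡14), b=19^3·(≡17) mod 19; (14|19)=-1, (17|19)=+1; (−1)^{2·3·9}·(-1)^3·(+1)^2 = -1.
v=∞: 383061 > 0 and -254562 < 0  ⇒  (a,b)_∞ = +1.
(383061, -254562 / ℚ) ramifies at {2, 3, 11, 19, 29, 37}: a division algebra.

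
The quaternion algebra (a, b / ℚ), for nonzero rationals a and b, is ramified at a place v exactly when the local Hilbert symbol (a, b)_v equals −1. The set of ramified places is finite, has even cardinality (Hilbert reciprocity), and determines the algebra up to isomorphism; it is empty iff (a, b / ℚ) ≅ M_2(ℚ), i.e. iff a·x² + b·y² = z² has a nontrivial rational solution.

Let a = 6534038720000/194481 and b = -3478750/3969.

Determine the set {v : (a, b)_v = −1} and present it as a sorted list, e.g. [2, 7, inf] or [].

[23, 29]

(a, b) ≡ (638, -46) mod (ℚ^×)²; places V = {2, 3, 5, 7, 11, 23, 29, ∞}.
(a,b)_∞: sgn(638)=+, sgn(-46)=−, so +1.
(a,b)_23: α=2, u≡19; β=1, v≡14 (mod 23); (19|23)=-1, (14|23)=-1; sign (−1)^0·-1^1·-1^2 = -1.
(a,b)_5: α=4, u≡2; β=4, v≡1 (mod 5); (2|5)=-1, (1|5)=+1; sign (−1)^0·-1^4·+1^4 = +1.
(a,b)_2: α=9, β=1; u≡7, v≡1 (mod 8); ε(u)ε(v)=1·0, αω(v)=9·0, βω(u)=1·0; sum ≡ 0  ⇒  +1.
(a,b)_7: α=-4, u≡2; β=-2, v≡3 (mod 7); (2|7)=+1, (3|7)=-1; sign (−1)^0·+1^-2·-1^-4 = +1.
(a,b)_3: α=-4, u≡2; β=-4, v≡2 (mod 3); (2|3)=-1, (2|3)=-1; sign (−1)^0·-1^-4·-1^-4 = +1.
(a,b)_29: α=1, u≡16; β=0, v≡21 (mod 29); (16|29)=+1, (21|29)=-1; sign (−1)^0·+1^0·-1^1 = -1.
(a,b)_11: α=3, u≡4; β=2, v≡9 (mod 11); (4|11)=+1, (9|11)=+1; sign (−1)^0·+1^2·+1^3 = +1.
Ram(638, -46) = {23, 29}; no ℚ_23-point on the conic.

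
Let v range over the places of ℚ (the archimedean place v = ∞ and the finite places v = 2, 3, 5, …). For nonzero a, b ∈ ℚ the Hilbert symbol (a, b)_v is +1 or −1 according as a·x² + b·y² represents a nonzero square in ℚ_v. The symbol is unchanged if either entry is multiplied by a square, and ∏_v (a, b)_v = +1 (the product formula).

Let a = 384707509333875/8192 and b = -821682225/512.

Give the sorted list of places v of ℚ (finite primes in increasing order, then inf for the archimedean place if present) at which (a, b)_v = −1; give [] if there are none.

[5, 13]

Mod squares: a ≡ 390, b ≡ -2. Check v ∈ {∞, 2, 3, 5, 7, 13}.
v=13: a=13^3·(≡4), b=13^2·(≡8) mod 13; (4|13)=+1, (8|13)=-1; (−1)^{3·2·6}·(+1)^2·(-1)^3 = -1.
v=2: v_2(a)=-13, v_2(b)=-9; units ≡ 3, 7 (mod 8); ε·ε+αω+βω = 1·1+-13·0+-9·1 ≡ 0  ⇒  (a,b)_2 = +1.
v=5: a=5^3·(≡3), b=5^2·(≡3) mod 5; (3|5)=-1, (3|5)=-1; (−1)^{3·2·2}·(-1)^2·(-1)^3 = -1.
v=7: a=7^8·(≡6), b=7^4·(≡5) mod 7; (6|7)=-1, (5|7)=-1; (−1)^{8·4·3}·(-1)^4·(-1)^8 = +1.
v=∞: 390 > 0 and -2 < 0  ⇒  (a,b)_∞ = +1.
v=3: a=3^5·(≡1), b=3^4·(≡1) mod 3; (1|3)=+1, (1|3)=+1; (−1)^{5·4·1}·(+1)^4·(+1)^5 = +1.
(390, -2 / ℚ) ramifies at {5, 13}: a division algebra.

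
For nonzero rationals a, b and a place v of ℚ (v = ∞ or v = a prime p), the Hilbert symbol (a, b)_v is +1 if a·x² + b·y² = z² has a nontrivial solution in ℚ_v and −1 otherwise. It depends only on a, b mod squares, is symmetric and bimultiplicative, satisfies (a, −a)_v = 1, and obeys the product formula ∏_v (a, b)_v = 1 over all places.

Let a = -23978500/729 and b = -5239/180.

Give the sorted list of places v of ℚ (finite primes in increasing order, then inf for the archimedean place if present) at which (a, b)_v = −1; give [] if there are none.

(a, b) ≡ (-239785, -155) mod (ℚ^×)²; places V = {2, 3, 5, 7, 13, 17, 31, ∞}.
(a,b)_3: α=-6, u≡2; β=-2, v≡1 (mod 3); (2|3)=-1, (1|3)=+1; sign (−1)^0·-1^-2·+1^-6 = +1.
(a,b)_7: α=1, u≡6; β=0, v≡5 (mod 7); (6|7)=-1, (5|7)=-1; sign (−1)^0·-1^0·-1^1 = -1.
(a,b)_5: α=3, u≡3; β=-1, v≡1 (mod 5); (3|5)=-1, (1|5)=+1; sign (−1)^0·-1^-1·+1^3 = -1.
(a,b)_17: α=1, u≡5; β=0, v≡15 (mod 17); (5|17)=-1, (15|17)=+1; sign (−1)^0·-1^0·+1^1 = +1.
(a,b)_∞: sgn(-239785)=−, sgn(-155)=−, so -1.
(a,b)_13: α=1, u≡5; β=2, v≡9 (mod 13); (5|13)=-1, (9|13)=+1; sign (−1)^0·-1^2·+1^1 = +1.
(a,b)_2: α=2, β=-2; u≡7, v≡5 (mod 8); ε(u)ε(v)=1·0, αω(v)=2·1, βω(u)=-2·0; sum ≡ 0  ⇒  +1.
(a,b)_31: α=1, u≡24; β=1, v≡23 (mod 31); (24|31)=-1, (23|31)=-1; sign (−1)^1·-1^1·-1^1 = -1.
|Ram(-239785, -155)| = 4, even; anisotropic at {5, 7, 31, ∞}.

[5, 7, 31, inf]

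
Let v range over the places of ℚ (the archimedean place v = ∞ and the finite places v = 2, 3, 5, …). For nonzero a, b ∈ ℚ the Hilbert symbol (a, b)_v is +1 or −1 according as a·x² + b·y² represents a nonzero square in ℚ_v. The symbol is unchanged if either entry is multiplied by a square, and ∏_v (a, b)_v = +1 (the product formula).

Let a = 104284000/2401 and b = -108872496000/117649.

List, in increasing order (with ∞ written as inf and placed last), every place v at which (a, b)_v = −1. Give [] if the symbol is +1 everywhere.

(a, b) ≡ (310, -8990) mod (ℚ^×)²; places V = {2, 3, 5, 7, 29, 31, ∞}.
(a,b)_2: α=5, β=7; u≡3, v≡1 (mod 8); ε(u)ε(v)=1·0, αω(v)=5·0, βω(u)=7·1; sum ≡ 1  ⇒  -1.
(a,b)_29: α=2, u≡20; β=3, v≡22 (mod 29); (20|29)=+1, (22|29)=+1; sign (−1)^0·+1^3·+1^2 = +1.
(a,b)_5: α=3, u≡2; β=3, v≡3 (mod 5); (2|5)=-1, (3|5)=-1; sign (−1)^0·-1^3·-1^3 = +1.
(a,b)_7: α=-4, u≡2; β=-6, v≡5 (mod 7); (2|7)=+1, (5|7)=-1; sign (−1)^0·+1^-6·-1^-4 = +1.
(a,b)_3: α=0, u≡1; β=2, v≡1 (mod 3); (1|3)=+1, (1|3)=+1; sign (−1)^0·+1^2·+1^0 = +1.
(a,b)_31: α=1, u≡18; β=1, v≡10 (mod 31); (18|31)=+1, (10|31)=+1; sign (−1)^1·+1^1·+1^1 = -1.
(a,b)_∞: sgn(310)=+, sgn(-8990)=−, so +1.
(310, -8990 / ℚ) ramifies at {2, 31}: a division algebra.

[2, 31]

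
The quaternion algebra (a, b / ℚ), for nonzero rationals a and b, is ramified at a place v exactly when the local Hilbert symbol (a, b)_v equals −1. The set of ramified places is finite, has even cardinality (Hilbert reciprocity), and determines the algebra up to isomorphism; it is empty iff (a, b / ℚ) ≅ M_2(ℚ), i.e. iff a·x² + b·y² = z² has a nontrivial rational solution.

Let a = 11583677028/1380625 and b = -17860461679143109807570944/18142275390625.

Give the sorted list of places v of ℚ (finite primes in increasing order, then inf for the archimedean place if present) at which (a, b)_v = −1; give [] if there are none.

[17, 41]

Mod squares: a ≡ 1353, b ≡ -53669. Check v ∈ {∞, 2, 3, 5, 7, 11, 17, 19, 29, 41, 47}.
v=29: a=29^0·(≡17), b=29^-2·(≡27) mod 29; (17|29)=-1, (27|29)=-1; (−1)^{0·-2·14}·(-1)^-2·(-1)^0 = +1.
v=47: a=47^-2·(≡18), b=47^-2·(≡41) mod 47; (18|47)=+1, (41|47)=-1; (−1)^{-2·-2·23}·(+1)^-2·(-1)^-2 = +1.
v=2: v_2(a)=2, v_2(b)=20; units ≡ 1, 3 (mod 8); ε·ε+αω+βω = 0·1+2·1+20·0 ≡ 0  ⇒  (a,b)_2 = +1.
v=17: a=17^0·(≡10), b=17^1·(≡10) mod 17; (10|17)=-1, (10|17)=-1; (−1)^{0·1·8}·(-1)^1·(-1)^0 = -1.
v=5: a=5^-4·(≡2), b=5^-10·(≡4) mod 5; (2|5)=-1, (4|5)=+1; (−1)^{-4·-10·2}·(-1)^-10·(+1)^-4 = +1.
v=41: a=41^1·(≡36), b=41^3·(≡26) mod 41; (36|41)=+1, (26|41)=-1; (−1)^{1·3·20}·(+1)^3·(-1)^1 = -1.
v=11: a=11^3·(≡2), b=11^5·(≡3) mod 11; (2|11)=-1, (3|11)=+1; (−1)^{3·5·5}·(-1)^5·(+1)^3 = +1.
v=∞: 1353 > 0 and -53669 < 0  ⇒  (a,b)_∞ = +1.
v=7: a=7^2·(≡1), b=7^3·(≡5) mod 7; (1|7)=+1, (5|7)=-1; (−1)^{2·3·3}·(+1)^3·(-1)^2 = +1.
v=3: a=3^1·(≡1), b=3^6·(≡1) mod 3; (1|3)=+1, (1|3)=+1; (−1)^{1·6·1}·(+1)^6·(+1)^1 = +1.
v=19: a=19^2·(≡6), b=19^2·(≡7) mod 19; (6|19)=+1, (7|19)=+1; (−1)^{2·2·9}·(+1)^2·(+1)^2 = +1.
(1353, -53669 / ℚ) ramifies at {17, 41}: a division algebra.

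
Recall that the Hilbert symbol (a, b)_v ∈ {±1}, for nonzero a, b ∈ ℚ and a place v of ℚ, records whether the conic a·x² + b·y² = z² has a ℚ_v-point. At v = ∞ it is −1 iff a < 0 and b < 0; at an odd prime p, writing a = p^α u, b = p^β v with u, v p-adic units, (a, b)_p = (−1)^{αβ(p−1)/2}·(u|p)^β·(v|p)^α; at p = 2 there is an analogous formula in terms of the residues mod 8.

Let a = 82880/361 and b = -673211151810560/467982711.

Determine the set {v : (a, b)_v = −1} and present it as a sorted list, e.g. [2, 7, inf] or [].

[3, 5, 19, 23, 29, 43]

(a, b) ≡ (1295, -2117088015) mod (ℚ^×)²; places V = {2, 3, 5, 7, 11, 19, 23, 29, 37, 43, ∞}.
(a,b)_43: α=0, u≡34; β=1, v≡33 (mod 43); (34|43)=-1, (33|43)=-1; sign (−1)^0·-1^1·-1^0 = -1.
(a,b)_23: α=0, u≡5; β=1, v≡3 (mod 23); (5|23)=-1, (3|23)=+1; sign (−1)^0·-1^1·+1^0 = -1.
(a,b)_∞: sgn(1295)=+, sgn(-2117088015)=−, so +1.
(a,b)_11: α=0, u≡8; β=2, v≡7 (mod 11); (8|11)=-1, (7|11)=-1; sign (−1)^0·-1^2·-1^0 = +1.
(a,b)_3: α=0, u≡2; β=-3, v≡1 (mod 3); (2|3)=-1, (1|3)=+1; sign (−1)^0·-1^-3·+1^0 = -1.
(a,b)_2: α=6, β=20; u≡7, v≡1 (mod 8); ε(u)ε(v)=1·0, αω(v)=6·0, βω(u)=20·0; sum ≡ 0  ⇒  +1.
(a,b)_7: α=1, u≡6; β=-1, v≡2 (mod 7); (6|7)=-1, (2|7)=+1; sign (−1)^1·-1^-1·+1^1 = +1.
(a,b)_29: α=0, u≡11; β=1, v≡28 (mod 29); (11|29)=-1, (28|29)=+1; sign (−1)^0·-1^1·+1^0 = -1.
(a,b)_19: α=-2, u≡2; β=-5, v≡6 (mod 19); (2|19)=-1, (6|19)=+1; sign (−1)^0·-1^-5·+1^-2 = -1.
(a,b)_5: α=1, u≡1; β=1, v≡3 (mod 5); (1|5)=+1, (3|5)=-1; sign (−1)^0·+1^1·-1^1 = -1.
(a,b)_37: α=1, u≡6; β=1, v≡17 (mod 37); (6|37)=-1, (17|37)=-1; sign (−1)^0·-1^1·-1^1 = +1.
Ram(1295, -2117088015) = {3, 5, 19, 23, 29, 43}; no ℚ_3-point on the conic.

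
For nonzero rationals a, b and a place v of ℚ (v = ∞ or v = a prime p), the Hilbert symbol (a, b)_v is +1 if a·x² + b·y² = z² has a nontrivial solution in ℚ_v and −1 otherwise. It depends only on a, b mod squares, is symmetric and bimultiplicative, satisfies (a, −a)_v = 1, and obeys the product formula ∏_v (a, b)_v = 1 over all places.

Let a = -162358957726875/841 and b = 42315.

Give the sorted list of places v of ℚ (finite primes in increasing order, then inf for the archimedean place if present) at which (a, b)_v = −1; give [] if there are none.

[3, 5, 7, 31]

Mod squares: a ≡ -403, b ≡ 42315. Check v ∈ {∞, 2, 3, 5, 7, 13, 29, 31}.
v=5: a=5^4·(≡2), b=5^1·(≡3) mod 5; (2|5)=-1, (3|5)=-1; (−1)^{4·1·2}·(-1)^1·(-1)^4 = -1.
v=7: a=7^2·(≡6), b=7^1·(≡4) mod 7; (6|7)=-1, (4|7)=+1; (−1)^{2·1·3}·(-1)^1·(+1)^2 = -1.
v=3: a=3^4·(≡2), b=3^1·(≡2) mod 3; (2|3)=-1, (2|3)=-1; (−1)^{4·1·1}·(-1)^1·(-1)^4 = -1.
v=2: v_2(a)=0, v_2(b)=0; units ≡ 5, 3 (mod 8); ε·ε+αω+βω = 0·1+0·1+0·1 ≡ 0  ⇒  (a,b)_2 = +1.
v=31: a=31^3·(≡5), b=31^1·(≡1) mod 31; (5|31)=+1, (1|31)=+1; (−1)^{3·1·15}·(+1)^1·(+1)^3 = -1.
v=29: a=29^-2·(≡12), b=29^0·(≡4) mod 29; (12|29)=-1, (4|29)=+1; (−1)^{-2·0·14}·(-1)^0·(+1)^-2 = +1.
v=∞: -403 < 0 and 42315 > 0  ⇒  (a,b)_∞ = +1.
v=13: a=13^3·(≡8), b=13^1·(≡5) mod 13; (8|13)=-1, (5|13)=-1; (−1)^{3·1·6}·(-1)^1·(-1)^3 = +1.
(-403, 42315 / ℚ) ramifies at {3, 5, 7, 31}: a division algebra.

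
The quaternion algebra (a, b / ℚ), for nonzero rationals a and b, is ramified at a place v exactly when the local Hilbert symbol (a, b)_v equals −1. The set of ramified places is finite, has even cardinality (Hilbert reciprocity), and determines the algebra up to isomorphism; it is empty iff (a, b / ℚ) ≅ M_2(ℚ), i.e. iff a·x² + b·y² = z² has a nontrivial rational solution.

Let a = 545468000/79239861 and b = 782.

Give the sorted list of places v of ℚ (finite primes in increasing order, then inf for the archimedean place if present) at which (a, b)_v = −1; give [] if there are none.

Mod squares: a ≡ 6670, b ≡ 782. Check v ∈ {∞, 2, 3, 5, 7, 11, 17, 19, 23, 29}.
v=19: a=19^-2·(≡6), b=19^0·(≡3) mod 19; (6|19)=+1, (3|19)=-1; (−1)^{-2·0·9}·(+1)^0·(-1)^-2 = +1.
v=7: a=7^2·(≡5), b=7^0·(≡5) mod 7; (5|7)=-1, (5|7)=-1; (−1)^{2·0·3}·(-1)^0·(-1)^2 = +1.
v=11: a=11^2·(≡3), b=11^0·(≡1) mod 11; (3|11)=+1, (1|11)=+1; (−1)^{2·0·5}·(+1)^0·(+1)^2 = +1.
v=3: a=3^-2·(≡1), b=3^0·(≡2) mod 3; (1|3)=+1, (2|3)=-1; (−1)^{-2·0·1}·(+1)^0·(-1)^-2 = +1.
v=17: a=17^0·(≡10), b=17^1·(≡12) mod 17; (10|17)=-1, (12|17)=-1; (−1)^{0·1·8}·(-1)^1·(-1)^0 = -1.
v=2: v_2(a)=5, v_2(b)=1; units ≡ 7, 7 (mod 8); ε·ε+αω+βω = 1·1+5·0+1·0 ≡ 1  ⇒  (a,b)_2 = -1.
v=∞: 6670 > 0 and 782 > 0  ⇒  (a,b)_∞ = +1.
v=29: a=29^-3·(≡11), b=29^0·(≡28) mod 29; (11|29)=-1, (28|29)=+1; (−1)^{-3·0·14}·(-1)^0·(+1)^-3 = +1.
v=23: a=23^1·(≡7), b=23^1·(≡11) mod 23; (7|23)=-1, (11|23)=-1; (−1)^{1·1·11}·(-1)^1·(-1)^1 = -1.
v=5: a=5^3·(≡4), b=5^0·(≡2) mod 5; (4|5)=+1, (2|5)=-1; (−1)^{3·0·2}·(+1)^0·(-1)^3 = -1.
Ram(6670, 782) = {2, 5, 17, 23}; no ℚ_2-point on the conic.

[2, 5, 17, 23]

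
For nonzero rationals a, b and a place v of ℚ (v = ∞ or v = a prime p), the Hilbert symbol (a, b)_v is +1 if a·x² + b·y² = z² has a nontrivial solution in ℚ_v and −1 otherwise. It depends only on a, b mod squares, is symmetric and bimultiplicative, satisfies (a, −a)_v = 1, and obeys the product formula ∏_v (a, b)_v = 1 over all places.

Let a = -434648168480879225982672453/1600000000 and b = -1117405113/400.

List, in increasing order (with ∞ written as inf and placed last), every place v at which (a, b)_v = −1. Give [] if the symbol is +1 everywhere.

(a, b) ≡ (-253, -33) mod (ℚ^×)²; places V = {2, 3, 5, 11, 17, 23, ∞}.
(a,b)_∞: sgn(-253)=−, sgn(-33)=−, so -1.
(a,b)_23: α=11, u≡9; β=4, v≡1 (mod 23); (9|23)=+1, (1|23)=+1; sign (−1)^0·+1^4·+1^11 = +1.
(a,b)_3: α=4, u≡2; β=1, v≡1 (mod 3); (2|3)=-1, (1|3)=+1; sign (−1)^0·-1^1·+1^4 = -1.
(a,b)_2: α=-12, β=-4; u≡3, v≡7 (mod 8); ε(u)ε(v)=1·1, αω(v)=-12·0, βω(u)=-4·1; sum ≡ 1  ⇒  -1.
(a,b)_17: α=2, u≡9; β=0, v≡16 (mod 17); (9|17)=+1, (16|17)=+1; sign (−1)^0·+1^0·+1^2 = +1.
(a,b)_11: α=7, u≡2; β=3, v≡2 (mod 11); (2|11)=-1, (2|11)=-1; sign (−1)^1·-1^3·-1^7 = -1.
(a,b)_5: α=-8, u≡2; β=-2, v≡2 (mod 5); (2|5)=-1, (2|5)=-1; sign (−1)^0·-1^-2·-1^-8 = +1.
|Ram(-253, -33)| = 4, even; anisotropic at {2, 3, 11, ∞}.

[2, 3, 11, inf]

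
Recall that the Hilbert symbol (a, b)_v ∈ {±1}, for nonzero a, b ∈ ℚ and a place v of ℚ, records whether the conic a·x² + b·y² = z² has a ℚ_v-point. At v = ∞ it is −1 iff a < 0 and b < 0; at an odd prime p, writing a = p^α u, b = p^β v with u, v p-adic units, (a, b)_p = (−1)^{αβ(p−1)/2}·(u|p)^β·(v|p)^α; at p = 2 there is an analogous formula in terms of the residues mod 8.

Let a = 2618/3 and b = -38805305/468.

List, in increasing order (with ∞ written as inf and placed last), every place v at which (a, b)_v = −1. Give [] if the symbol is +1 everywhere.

[7, 13]

(a, b) ≡ (7854, -85085) mod (ℚ^×)²; places V = {2, 3, 5, 7, 11, 13, 17, ∞}.
(a,b)_3: α=-1, u≡2; β=-2, v≡1 (mod 3); (2|3)=-1, (1|3)=+1; sign (−1)^0·-1^-2·+1^-1 = +1.
(a,b)_13: α=0, u≡6; β=-1, v≡2 (mod 13); (6|13)=-1, (2|13)=-1; sign (−1)^0·-1^-1·-1^0 = -1.
(a,b)_5: α=0, u≡1; β=1, v≡3 (mod 5); (1|5)=+1, (3|5)=-1; sign (−1)^0·+1^1·-1^0 = +1.
(a,b)_7: α=1, u≡1; β=3, v≡1 (mod 7); (1|7)=+1, (1|7)=+1; sign (−1)^1·+1^3·+1^1 = -1.
(a,b)_11: α=1, u≡6; β=3, v≡1 (mod 11); (6|11)=-1, (1|11)=+1; sign (−1)^1·-1^3·+1^1 = +1.
(a,b)_∞: sgn(7854)=+, sgn(-85085)=−, so +1.
(a,b)_17: α=1, u≡6; β=1, v≡3 (mod 17); (6|17)=-1, (3|17)=-1; sign (−1)^0·-1^1·-1^1 = +1.
(a,b)_2: α=1, β=-2; u≡7, v≡3 (mod 8); ε(u)ε(v)=1·1, αω(v)=1·1, βω(u)=-2·0; sum ≡ 0  ⇒  +1.
(7854, -85085 / ℚ) ramifies at {7, 13}: a division algebra.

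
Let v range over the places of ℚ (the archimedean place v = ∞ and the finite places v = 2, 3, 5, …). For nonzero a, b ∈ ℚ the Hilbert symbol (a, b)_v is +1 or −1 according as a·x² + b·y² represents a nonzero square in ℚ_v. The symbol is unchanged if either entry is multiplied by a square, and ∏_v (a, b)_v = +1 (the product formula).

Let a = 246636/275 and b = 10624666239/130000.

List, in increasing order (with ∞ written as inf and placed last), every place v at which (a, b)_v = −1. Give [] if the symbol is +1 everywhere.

(a, b) ≡ (75361, 403) mod (ℚ^×)²; places V = {2, 3, 5, 11, 13, 17, 31, ∞}.
(a,b)_5: α=-2, u≡1; β=-4, v≡3 (mod 5); (1|5)=+1, (3|5)=-1; sign (−1)^0·+1^-4·-1^-2 = +1.
(a,b)_3: α=2, u≡1; β=4, v≡1 (mod 3); (1|3)=+1, (1|3)=+1; sign (−1)^0·+1^4·+1^2 = +1.
(a,b)_2: α=2, β=-4; u≡1, v≡3 (mod 8); ε(u)ε(v)=0·1, αω(v)=2·1, βω(u)=-4·0; sum ≡ 0  ⇒  +1.
(a,b)_13: α=1, u≡9; β=-1, v≡6 (mod 13); (9|13)=+1, (6|13)=-1; sign (−1)^0·+1^-1·-1^1 = -1.
(a,b)_11: α=-1, u≡9; β=4, v≡10 (mod 11); (9|11)=+1, (10|11)=-1; sign (−1)^0·+1^4·-1^-1 = -1.
(a,b)_31: α=1, u≡26; β=1, v≡24 (mod 31); (26|31)=-1, (24|31)=-1; sign (−1)^1·-1^1·-1^1 = -1.
(a,b)_∞: sgn(75361)=+, sgn(403)=+, so +1.
(a,b)_17: α=1, u≡8; β=2, v≡14 (mod 17); (8|17)=+1, (14|17)=-1; sign (−1)^0·+1^2·-1^1 = -1.
(75361, 403 / ℚ) ramifies at {11, 13, 17, 31}: a division algebra.

[11, 13, 17, 31]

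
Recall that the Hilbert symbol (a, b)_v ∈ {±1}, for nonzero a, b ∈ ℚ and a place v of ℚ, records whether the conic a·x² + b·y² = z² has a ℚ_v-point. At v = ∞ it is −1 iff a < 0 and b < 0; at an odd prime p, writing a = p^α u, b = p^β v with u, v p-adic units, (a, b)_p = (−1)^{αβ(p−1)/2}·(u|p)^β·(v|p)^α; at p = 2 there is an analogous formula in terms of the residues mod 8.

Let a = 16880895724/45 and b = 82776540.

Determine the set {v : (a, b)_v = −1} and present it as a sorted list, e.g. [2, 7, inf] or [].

Mod squares: a ≡ 2255, b ≡ 20694135. Check v ∈ {∞, 2, 3, 5, 7, 11, 19, 23, 41}.
v=5: a=5^-1·(≡1), b=5^1·(≡3) mod 5; (1|5)=+1, (3|5)=-1; (−1)^{-1·1·2}·(+1)^1·(-1)^-1 = -1.
v=3: a=3^-2·(≡2), b=3^1·(≡1) mod 3; (2|3)=-1, (1|3)=+1; (−1)^{-2·1·1}·(-1)^1·(+1)^-2 = -1.
v=11: a=11^1·(≡10), b=11^1·(≡7) mod 11; (10|11)=-1, (7|11)=-1; (−1)^{1·1·5}·(-1)^1·(-1)^1 = -1.
v=23: a=23^2·(≡3), b=23^1·(≡9) mod 23; (3|23)=+1, (9|23)=+1; (−1)^{2·1·11}·(+1)^1·(+1)^2 = +1.
v=2: v_2(a)=2, v_2(b)=2; units ≡ 7, 7 (mod 8); ε·ε+αω+βω = 1·1+2·0+2·0 ≡ 1  ⇒  (a,b)_2 = -1.
v=7: a=7^2·(≡1), b=7^1·(≡1) mod 7; (1|7)=+1, (1|7)=+1; (−1)^{2·1·3}·(+1)^1·(+1)^2 = +1.
v=19: a=19^2·(≡2), b=19^1·(≡17) mod 19; (2|19)=-1, (17|19)=+1; (−1)^{2·1·9}·(-1)^1·(+1)^2 = -1.
v=41: a=41^1·(≡28), b=41^1·(≡18) mod 41; (28|41)=-1, (18|41)=+1; (−1)^{1·1·20}·(-1)^1·(+1)^1 = -1.
v=∞: 2255 > 0 and 20694135 > 0  ⇒  (a,b)_∞ = +1.
Ram(2255, 20694135) = {2, 3, 5, 11, 19, 41}; no ℚ_2-point on the conic.

[2, 3, 5, 11, 19, 41]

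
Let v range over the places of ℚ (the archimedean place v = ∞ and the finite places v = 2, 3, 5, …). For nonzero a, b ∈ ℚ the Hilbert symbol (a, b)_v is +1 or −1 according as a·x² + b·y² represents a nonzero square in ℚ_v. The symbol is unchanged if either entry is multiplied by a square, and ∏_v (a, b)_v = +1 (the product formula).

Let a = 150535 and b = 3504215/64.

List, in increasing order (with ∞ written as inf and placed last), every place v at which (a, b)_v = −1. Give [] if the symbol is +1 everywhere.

[2, 11, 13, 17]

(a, b) ≡ (150535, 20735) mod (ℚ^×)²; places V = {2, 5, 7, 11, 13, 17, 23, 29, ∞}.
(a,b)_23: α=1, u≡13; β=0, v≡13 (mod 23); (13|23)=+1, (13|23)=+1; sign (−1)^0·+1^0·+1^1 = +1.
(a,b)_29: α=0, u≡25; β=1, v≡18 (mod 29); (25|29)=+1, (18|29)=-1; sign (−1)^0·+1^1·-1^0 = +1.
(a,b)_2: α=0, β=-6; u≡7, v≡7 (mod 8); ε(u)ε(v)=1·1, αω(v)=0·0, βω(u)=-6·0; sum ≡ 1  ⇒  -1.
(a,b)_11: α=1, u≡1; β=1, v≡3 (mod 11); (1|11)=+1, (3|11)=+1; sign (−1)^1·+1^1·+1^1 = -1.
(a,b)_7: α=1, u≡1; β=0, v≡1 (mod 7); (1|7)=+1, (1|7)=+1; sign (−1)^0·+1^0·+1^1 = +1.
(a,b)_17: α=1, u≡15; β=0, v≡3 (mod 17); (15|17)=+1, (3|17)=-1; sign (−1)^0·+1^0·-1^1 = -1.
(a,b)_13: α=0, u≡8; β=3, v≡4 (mod 13); (8|13)=-1, (4|13)=+1; sign (−1)^0·-1^3·+1^0 = -1.
(a,b)_∞: sgn(150535)=+, sgn(20735)=+, so +1.
(a,b)_5: α=1, u≡2; β=1, v≡2 (mod 5); (2|5)=-1, (2|5)=-1; sign (−1)^0·-1^1·-1^1 = +1.
Ram(150535, 20735) = {2, 11, 13, 17}; no ℚ_2-point on the conic.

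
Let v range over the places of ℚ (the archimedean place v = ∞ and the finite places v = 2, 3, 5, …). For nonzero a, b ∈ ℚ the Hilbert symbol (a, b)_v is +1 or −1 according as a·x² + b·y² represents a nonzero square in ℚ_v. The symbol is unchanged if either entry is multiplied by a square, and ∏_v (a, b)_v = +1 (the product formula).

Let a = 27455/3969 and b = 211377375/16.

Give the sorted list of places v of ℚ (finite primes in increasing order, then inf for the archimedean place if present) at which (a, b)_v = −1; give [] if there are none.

[2, 11, 19, 29]

(a, b) ≡ (95, 939455) mod (ℚ^×)²; places V = {2, 3, 5, 7, 11, 17, 19, 29, 31, ∞}.
(a,b)_3: α=-4, u≡2; β=2, v≡2 (mod 3); (2|3)=-1, (2|3)=-1; sign (−1)^0·-1^2·-1^-4 = +1.
(a,b)_7: α=-2, u≡2; β=0, v≡3 (mod 7); (2|7)=+1, (3|7)=-1; sign (−1)^0·+1^0·-1^-2 = +1.
(a,b)_17: α=2, u≡14; β=0, v≡13 (mod 17); (14|17)=-1, (13|17)=+1; sign (−1)^0·-1^0·+1^2 = +1.
(a,b)_31: α=0, u≡20; β=1, v≡9 (mod 31); (20|31)=+1, (9|31)=+1; sign (−1)^0·+1^1·+1^0 = +1.
(a,b)_5: α=1, u≡4; β=3, v≡4 (mod 5); (4|5)=+1, (4|5)=+1; sign (−1)^0·+1^3·+1^1 = +1.
(a,b)_2: α=0, β=-4; u≡7, v≡7 (mod 8); ε(u)ε(v)=1·1, αω(v)=0·0, βω(u)=-4·0; sum ≡ 1  ⇒  -1.
(a,b)_11: α=0, u≡6; β=1, v≡1 (mod 11); (6|11)=-1, (1|11)=+1; sign (−1)^0·-1^1·+1^0 = -1.
(a,b)_∞: sgn(95)=+, sgn(939455)=+, so +1.
(a,b)_19: α=1, u≡9; β=1, v≡7 (mod 19); (9|19)=+1, (7|19)=+1; sign (−1)^1·+1^1·+1^1 = -1.
(a,b)_29: α=0, u≡2; β=1, v≡10 (mod 29); (2|29)=-1, (10|29)=-1; sign (−1)^0·-1^1·-1^0 = -1.
(95, 939455 / ℚ) ramifies at {2, 11, 19, 29}: a division algebra.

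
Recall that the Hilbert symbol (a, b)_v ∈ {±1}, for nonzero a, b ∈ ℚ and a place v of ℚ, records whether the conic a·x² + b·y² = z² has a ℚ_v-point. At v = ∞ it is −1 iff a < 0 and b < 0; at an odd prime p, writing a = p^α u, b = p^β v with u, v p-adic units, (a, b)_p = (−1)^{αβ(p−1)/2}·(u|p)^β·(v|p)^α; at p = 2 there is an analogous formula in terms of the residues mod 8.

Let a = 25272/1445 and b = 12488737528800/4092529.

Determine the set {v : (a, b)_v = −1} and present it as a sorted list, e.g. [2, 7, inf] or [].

[5, 13]

(a, b) ≡ (390, 78) mod (ℚ^×)²; places V = {2, 3, 5, 7, 13, 17, 19, ∞}.
(a,b)_2: α=3, β=5; u≡3, v≡7 (mod 8); ε(u)ε(v)=1·1, αω(v)=3·0, βω(u)=5·1; sum ≡ 0  ⇒  +1.
(a,b)_5: α=-1, u≡3; β=2, v≡3 (mod 5); (3|5)=-1, (3|5)=-1; sign (−1)^0·-1^2·-1^-1 = -1.
(a,b)_7: α=0, u≡3; β=-2, v≡2 (mod 7); (3|7)=-1, (2|7)=+1; sign (−1)^0·-1^-2·+1^0 = +1.
(a,b)_17: α=-2, u≡2; β=-4, v≡7 (mod 17); (2|17)=+1, (7|17)=-1; sign (−1)^0·+1^-4·-1^-2 = +1.
(a,b)_13: α=1, u≡10; β=3, v≡8 (mod 13); (10|13)=+1, (8|13)=-1; sign (−1)^0·+1^3·-1^1 = -1.
(a,b)_19: α=0, u≡2; β=2, v≡18 (mod 19); (2|19)=-1, (18|19)=-1; sign (−1)^0·-1^2·-1^0 = +1.
(a,b)_∞: sgn(390)=+, sgn(78)=+, so +1.
(a,b)_3: α=5, u≡1; β=9, v≡2 (mod 3); (1|3)=+1, (2|3)=-1; sign (−1)^1·+1^9·-1^5 = +1.
(390, 78 / ℚ) ramifies at {5, 13}: a division algebra.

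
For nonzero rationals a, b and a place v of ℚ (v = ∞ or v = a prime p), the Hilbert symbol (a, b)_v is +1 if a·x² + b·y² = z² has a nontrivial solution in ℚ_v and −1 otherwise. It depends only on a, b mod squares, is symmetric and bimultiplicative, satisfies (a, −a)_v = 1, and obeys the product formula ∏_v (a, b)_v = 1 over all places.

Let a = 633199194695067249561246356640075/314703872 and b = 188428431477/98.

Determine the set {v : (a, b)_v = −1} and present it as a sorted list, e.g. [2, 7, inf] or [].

(a, b) ≡ (19734, 14586) mod (ℚ^×)²; places V = {2, 3, 5, 7, 11, 13, 17, 23, ∞}.
(a,b)_5: α=2, u≡4; β=0, v≡4 (mod 5); (4|5)=+1, (4|5)=+1; sign (−1)^0·+1^0·+1^2 = +1.
(a,b)_17: α=8, u≡11; β=3, v≡2 (mod 17); (11|17)=-1, (2|17)=+1; sign (−1)^0·-1^3·+1^8 = -1.
(a,b)_3: α=13, u≡2; β=1, v≡2 (mod 3); (2|3)=-1, (2|3)=-1; sign (−1)^1·-1^1·-1^13 = -1.
(a,b)_2: α=-17, β=-1; u≡3, v≡5 (mod 8); ε(u)ε(v)=1·0, αω(v)=-17·1, βω(u)=-1·1; sum ≡ 0  ⇒  +1.
(a,b)_∞: sgn(19734)=+, sgn(14586)=+, so +1.
(a,b)_13: α=3, u≡4; β=3, v≡4 (mod 13); (4|13)=+1, (4|13)=+1; sign (−1)^0·+1^3·+1^3 = +1.
(a,b)_11: α=5, u≡4; β=1, v≡8 (mod 11); (4|11)=+1, (8|11)=-1; sign (−1)^1·+1^1·-1^5 = +1.
(a,b)_23: α=5, u≡5; β=2, v≡4 (mod 23); (5|23)=-1, (4|23)=+1; sign (−1)^0·-1^2·+1^5 = +1.
(a,b)_7: α=-4, u≡1; β=-2, v≡3 (mod 7); (1|7)=+1, (3|7)=-1; sign (−1)^0·+1^-2·-1^-4 = +1.
Ram(19734, 14586) = {3, 17}; no ℚ_3-point on the conic.

[3, 17]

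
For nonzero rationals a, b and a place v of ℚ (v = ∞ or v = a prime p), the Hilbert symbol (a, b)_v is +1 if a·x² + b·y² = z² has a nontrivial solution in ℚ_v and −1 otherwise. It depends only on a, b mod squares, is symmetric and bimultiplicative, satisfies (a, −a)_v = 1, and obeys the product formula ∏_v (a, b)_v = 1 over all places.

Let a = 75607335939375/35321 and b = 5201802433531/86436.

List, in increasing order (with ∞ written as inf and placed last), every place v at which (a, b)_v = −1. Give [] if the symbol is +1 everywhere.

[2, 19]

Mod squares: a ≡ 9720527927, b ≡ 6407731. Check v ∈ {∞, 2, 3, 5, 7, 11, 13, 17, 19, 23, 31, 37, 41, 43, 53}.
v=5: a=5^4·(≡3), b=5^0·(≡1) mod 5; (3|5)=-1, (1|5)=+1; (−1)^{4·0·2}·(-1)^0·(+1)^4 = +1.
v=23: a=23^1·(≡12), b=23^1·(≡7) mod 23; (12|23)=+1, (7|23)=-1; (−1)^{1·1·11}·(+1)^1·(-1)^1 = +1.
v=37: a=37^1·(≡9), b=37^0·(≡12) mod 37; (9|37)=+1, (12|37)=+1; (−1)^{1·0·18}·(+1)^0·(+1)^1 = +1.
v=17: a=17^2·(≡6), b=17^2·(≡3) mod 17; (6|17)=-1, (3|17)=-1; (−1)^{2·2·8}·(-1)^2·(-1)^2 = +1.
v=∞: 9720527927 > 0 and 6407731 > 0  ⇒  (a,b)_∞ = +1.
v=41: a=41^1·(≡37), b=41^0·(≡16) mod 41; (37|41)=+1, (16|41)=+1; (−1)^{1·0·20}·(+1)^0·(+1)^1 = +1.
v=11: a=11^-1·(≡2), b=11^1·(≡3) mod 11; (2|11)=-1, (3|11)=+1; (−1)^{-1·1·5}·(-1)^1·(+1)^-1 = +1.
v=13: a=13^-2·(≡6), b=13^0·(≡11) mod 13; (6|13)=-1, (11|13)=-1; (−1)^{-2·0·6}·(-1)^0·(-1)^-2 = +1.
v=2: v_2(a)=0, v_2(b)=-2; units ≡ 7, 3 (mod 8); ε·ε+αω+βω = 1·1+0·1+-2·0 ≡ 1  ⇒  (a,b)_2 = -1.
v=31: a=31^1·(≡8), b=31^1·(≡12) mod 31; (8|31)=+1, (12|31)=-1; (−1)^{1·1·15}·(+1)^1·(-1)^1 = +1.
v=7: a=7^0·(≡5), b=7^-4·(≡4) mod 7; (5|7)=-1, (4|7)=+1; (−1)^{0·-4·3}·(-1)^-4·(+1)^0 = +1.
v=53: a=53^0·(≡44), b=53^2·(≡30) mod 53; (44|53)=+1, (30|53)=-1; (−1)^{0·2·26}·(+1)^2·(-1)^0 = +1.
v=43: a=43^1·(≡9), b=43^1·(≡29) mod 43; (9|43)=+1, (29|43)=-1; (−1)^{1·1·21}·(+1)^1·(-1)^1 = +1.
v=19: a=19^-1·(≡10), b=19^1·(≡10) mod 19; (10|19)=-1, (10|19)=-1; (−1)^{-1·1·9}·(-1)^1·(-1)^-1 = -1.
v=3: a=3^2·(≡2), b=3^-2·(≡1) mod 3; (2|3)=-1, (1|3)=+1; (−1)^{2·-2·1}·(-1)^-2·(+1)^2 = +1.
(9720527927, 6407731 / ℚ) ramifies at {2, 19}: a division algebra.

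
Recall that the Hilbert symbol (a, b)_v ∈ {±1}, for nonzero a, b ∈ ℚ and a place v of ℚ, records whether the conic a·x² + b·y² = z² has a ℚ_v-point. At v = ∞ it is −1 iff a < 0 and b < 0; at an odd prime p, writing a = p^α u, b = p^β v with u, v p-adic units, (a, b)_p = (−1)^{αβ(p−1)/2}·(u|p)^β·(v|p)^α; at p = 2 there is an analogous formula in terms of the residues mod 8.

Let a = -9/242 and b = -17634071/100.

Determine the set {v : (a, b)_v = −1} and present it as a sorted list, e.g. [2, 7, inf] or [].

(a, b) ≡ (-2, -359879) mod (ℚ^×)²; places V = {2, 3, 5, 7, 11, 13, 19, 31, 47, ∞}.
(a,b)_31: α=0, u≡17; β=1, v≡19 (mod 31); (17|31)=-1, (19|31)=+1; sign (−1)^0·-1^1·+1^0 = -1.
(a,b)_∞: sgn(-2)=−, sgn(-359879)=−, so -1.
(a,b)_5: α=0, u≡3; β=-2, v≡1 (mod 5); (3|5)=-1, (1|5)=+1; sign (−1)^0·-1^-2·+1^0 = +1.
(a,b)_19: α=0, u≡17; β=1, v≡12 (mod 19); (17|19)=+1, (12|19)=-1; sign (−1)^0·+1^1·-1^0 = +1.
(a,b)_7: α=0, u≡3; β=2, v≡6 (mod 7); (3|7)=-1, (6|7)=-1; sign (−1)^0·-1^2·-1^0 = +1.
(a,b)_11: α=-2, u≡1; β=0, v≡7 (mod 11); (1|11)=+1, (7|11)=-1; sign (−1)^0·+1^0·-1^-2 = +1.
(a,b)_3: α=2, u≡1; β=0, v≡1 (mod 3); (1|3)=+1, (1|3)=+1; sign (−1)^0·+1^0·+1^2 = +1.
(a,b)_2: α=-1, β=-2; u≡7, v≡1 (mod 8); ε(u)ε(v)=1·0, αω(v)=-1·0, βω(u)=-2·0; sum ≡ 0  ⇒  +1.
(a,b)_13: α=0, u≡7; β=1, v≡2 (mod 13); (7|13)=-1, (2|13)=-1; sign (−1)^0·-1^1·-1^0 = -1.
(a,b)_47: α=0, u≡39; β=1, v≡17 (mod 47); (39|47)=-1, (17|47)=+1; sign (−1)^0·-1^1·+1^0 = -1.
Ram(-2, -359879) = {13, 31, 47, ∞}; no ℚ_13-point on the conic.

[13, 31, 47, inf]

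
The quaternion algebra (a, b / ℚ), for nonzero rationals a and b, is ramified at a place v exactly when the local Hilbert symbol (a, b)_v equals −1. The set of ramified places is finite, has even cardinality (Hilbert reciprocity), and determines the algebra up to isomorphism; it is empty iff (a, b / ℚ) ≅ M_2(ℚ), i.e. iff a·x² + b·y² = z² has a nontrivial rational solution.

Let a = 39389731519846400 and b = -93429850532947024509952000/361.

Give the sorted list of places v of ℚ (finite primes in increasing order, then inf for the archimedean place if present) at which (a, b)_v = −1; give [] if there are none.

Mod squares: a ≡ 374, b ≡ -70. Check v ∈ {∞, 2, 5, 7, 11, 17, 19, 43}.
v=11: a=11^3·(≡3), b=11^4·(≡8) mod 11; (3|11)=+1, (8|11)=-1; (−1)^{3·4·5}·(+1)^4·(-1)^3 = -1.
v=19: a=19^0·(≡2), b=19^-2·(≡17) mod 19; (2|19)=-1, (17|19)=+1; (−1)^{0·-2·9}·(-1)^-2·(+1)^0 = +1.
v=43: a=43^0·(≡28), b=43^2·(≡11) mod 43; (28|43)=-1, (11|43)=+1; (−1)^{0·2·21}·(-1)^2·(+1)^0 = +1.
v=7: a=7^6·(≡5), b=7^9·(≡1) mod 7; (5|7)=-1, (1|7)=+1; (−1)^{6·9·3}·(-1)^9·(+1)^6 = -1.
v=5: a=5^2·(≡1), b=5^3·(≡4) mod 5; (1|5)=+1, (4|5)=+1; (−1)^{2·3·2}·(+1)^3·(+1)^2 = +1.
v=∞: 374 > 0 and -70 < 0  ⇒  (a,b)_∞ = +1.
v=17: a=17^3·(≡7), b=17^4·(≡13) mod 17; (7|17)=-1, (13|17)=+1; (−1)^{3·4·8}·(-1)^4·(+1)^3 = +1.
v=2: v_2(a)=11, v_2(b)=13; units ≡ 3, 5 (mod 8); ε·ε+αω+βω = 1·0+11·1+13·1 ≡ 0  ⇒  (a,b)_2 = +1.
Ram(374, -70) = {7, 11}; no ℚ_7-point on the conic.

[7, 11]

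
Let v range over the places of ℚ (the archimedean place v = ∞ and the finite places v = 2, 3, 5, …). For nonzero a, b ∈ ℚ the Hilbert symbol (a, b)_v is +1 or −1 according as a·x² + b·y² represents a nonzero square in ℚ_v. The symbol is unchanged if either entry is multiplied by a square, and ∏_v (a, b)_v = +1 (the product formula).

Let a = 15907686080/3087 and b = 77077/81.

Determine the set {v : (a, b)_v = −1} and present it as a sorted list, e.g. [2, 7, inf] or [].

[5, 7, 11, 13]

Mod squares: a ≡ 85085, b ≡ 13. Check v ∈ {∞, 2, 3, 5, 7, 11, 13, 17}.
v=2: v_2(a)=6, v_2(b)=0; units ≡ 5, 5 (mod 8); ε·ε+αω+βω = 0·0+6·1+0·1 ≡ 0  ⇒  (a,b)_2 = +1.
v=13: a=13^3·(≡5), b=13^1·(≡9) mod 13; (5|13)=-1, (9|13)=+1; (−1)^{3·1·6}·(-1)^1·(+1)^3 = -1.
v=11: a=11^3·(≡10), b=11^2·(≡8) mod 11; (10|11)=-1, (8|11)=-1; (−1)^{3·2·5}·(-1)^2·(-1)^3 = -1.
v=∞: 85085 > 0 and 13 > 0  ⇒  (a,b)_∞ = +1.
v=3: a=3^-2·(≡2), b=3^-4·(≡1) mod 3; (2|3)=-1, (1|3)=+1; (−1)^{-2·-4·1}·(-1)^-4·(+1)^-2 = +1.
v=7: a=7^-3·(≡3), b=7^2·(≡3) mod 7; (3|7)=-1, (3|7)=-1; (−1)^{-3·2·3}·(-1)^2·(-1)^-3 = -1.
v=17: a=17^1·(≡11), b=17^0·(≡13) mod 17; (11|17)=-1, (13|17)=+1; (−1)^{1·0·8}·(-1)^0·(+1)^1 = +1.
v=5: a=5^1·(≡3), b=5^0·(≡2) mod 5; (3|5)=-1, (2|5)=-1; (−1)^{1·0·2}·(-1)^0·(-1)^1 = -1.
(85085, 13 / ℚ) ramifies at {5, 7, 11, 13}: a division algebra.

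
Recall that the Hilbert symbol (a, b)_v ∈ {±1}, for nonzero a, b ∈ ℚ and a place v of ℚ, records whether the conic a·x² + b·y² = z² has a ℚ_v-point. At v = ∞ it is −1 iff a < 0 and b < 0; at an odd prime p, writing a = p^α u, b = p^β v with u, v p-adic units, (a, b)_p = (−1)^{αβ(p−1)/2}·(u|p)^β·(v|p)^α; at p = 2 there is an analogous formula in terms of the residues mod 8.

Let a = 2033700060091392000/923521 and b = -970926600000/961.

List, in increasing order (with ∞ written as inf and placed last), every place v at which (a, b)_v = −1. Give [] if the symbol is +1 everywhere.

Mod squares: a ≡ 1330, b ≡ -45885. Check v ∈ {∞, 2, 3, 5, 7, 11, 19, 23, 31}.
v=7: a=7^3·(≡1), b=7^1·(≡2) mod 7; (1|7)=+1, (2|7)=+1; (−1)^{3·1·3}·(+1)^1·(+1)^3 = -1.
v=5: a=5^3·(≡1), b=5^5·(≡3) mod 5; (1|5)=+1, (3|5)=-1; (−1)^{3·5·2}·(+1)^5·(-1)^3 = -1.
v=23: a=23^4·(≡15), b=23^3·(≡1) mod 23; (15|23)=-1, (1|23)=+1; (−1)^{4·3·11}·(-1)^3·(+1)^4 = -1.
v=3: a=3^2·(≡1), b=3^1·(≡2) mod 3; (1|3)=+1, (2|3)=-1; (−1)^{2·1·1}·(+1)^1·(-1)^2 = +1.
v=19: a=19^1·(≡13), b=19^1·(≡1) mod 19; (13|19)=-1, (1|19)=+1; (−1)^{1·1·9}·(-1)^1·(+1)^1 = +1.
v=31: a=31^-4·(≡28), b=31^-2·(≡24) mod 31; (28|31)=+1, (24|31)=-1; (−1)^{-4·-2·15}·(+1)^-2·(-1)^-4 = +1.
v=2: v_2(a)=13, v_2(b)=6; units ≡ 1, 3 (mod 8); ε·ε+αω+βω = 0·1+13·1+6·0 ≡ 1  ⇒  (a,b)_2 = -1.
v=11: a=11^2·(≡2), b=11^0·(≡7) mod 11; (2|11)=-1, (7|11)=-1; (−1)^{2·0·5}·(-1)^0·(-1)^2 = +1.
v=∞: 1330 > 0 and -45885 < 0  ⇒  (a,b)_∞ = +1.
Ram(1330, -45885) = {2, 5, 7, 23}; no ℚ_2-point on the conic.

[2, 5, 7, 23]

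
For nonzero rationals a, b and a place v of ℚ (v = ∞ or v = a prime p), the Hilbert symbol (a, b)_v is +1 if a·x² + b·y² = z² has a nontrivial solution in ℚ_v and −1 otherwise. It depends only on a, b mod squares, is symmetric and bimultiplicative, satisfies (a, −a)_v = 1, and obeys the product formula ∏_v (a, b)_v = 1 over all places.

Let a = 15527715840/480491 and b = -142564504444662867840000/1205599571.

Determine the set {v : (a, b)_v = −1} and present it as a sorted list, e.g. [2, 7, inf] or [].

Mod squares: a ≡ 715, b ≡ -3289. Check v ∈ {∞, 2, 3, 5, 7, 11, 13, 19, 23, 29}.
v=11: a=11^-3·(≡6), b=11^-1·(≡1) mod 11; (6|11)=-1, (1|11)=+1; (−1)^{-3·-1·5}·(-1)^-1·(+1)^-3 = +1.
v=13: a=13^1·(≡4), b=13^3·(≡7) mod 13; (4|13)=+1, (7|13)=-1; (−1)^{1·3·6}·(+1)^3·(-1)^1 = -1.
v=∞: 715 > 0 and -3289 < 0  ⇒  (a,b)_∞ = +1.
v=5: a=5^1·(≡3), b=5^4·(≡1) mod 5; (3|5)=-1, (1|5)=+1; (−1)^{1·4·2}·(-1)^4·(+1)^1 = +1.
v=29: a=29^0·(≡8), b=29^-2·(≡14) mod 29; (8|29)=-1, (14|29)=-1; (−1)^{0·-2·14}·(-1)^-2·(-1)^0 = +1.
v=7: a=7^2·(≡1), b=7^4·(≡4) mod 7; (1|7)=+1, (4|7)=+1; (−1)^{2·4·3}·(+1)^4·(+1)^2 = +1.
v=23: a=23^2·(≡4), b=23^5·(≡1) mod 23; (4|23)=+1, (1|23)=+1; (−1)^{2·5·11}·(+1)^5·(+1)^2 = +1.
v=19: a=19^-2·(≡2), b=19^-4·(≡17) mod 19; (2|19)=-1, (17|19)=+1; (−1)^{-2·-4·9}·(-1)^-4·(+1)^-2 = +1.
v=3: a=3^2·(≡1), b=3^8·(≡2) mod 3; (1|3)=+1, (2|3)=-1; (−1)^{2·8·1}·(+1)^8·(-1)^2 = +1.
v=2: v_2(a)=10, v_2(b)=10; units ≡ 3, 7 (mod 8); ε·ε+αω+βω = 1·1+10·0+10·1 ≡ 1  ⇒  (a,b)_2 = -1.
|Ram(715, -3289)| = 2, even; anisotropic at {2, 13}.

[2, 13]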